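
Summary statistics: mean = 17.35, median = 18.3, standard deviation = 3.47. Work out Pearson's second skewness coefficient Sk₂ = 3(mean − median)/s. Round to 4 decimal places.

-0.8213

Sk₂ = 3(17.35 − 18.3) / 3.47 = 3 × -0.9500 / 3.47
    = -2.8500 / 3.47 ≈ -0.8213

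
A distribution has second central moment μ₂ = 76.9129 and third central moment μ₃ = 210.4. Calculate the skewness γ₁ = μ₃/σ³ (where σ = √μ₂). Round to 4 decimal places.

σ = √μ₂ = √76.9129 = 8.77000
σ³ = μ₂^(3/2) = 674.52613
γ₁ = μ₃/σ³ = 210.4 / 674.52613 ≈ 0.3119

0.3119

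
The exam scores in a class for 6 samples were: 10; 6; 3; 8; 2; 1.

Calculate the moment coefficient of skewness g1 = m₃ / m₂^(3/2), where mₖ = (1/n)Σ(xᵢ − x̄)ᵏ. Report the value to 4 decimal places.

x̄ = (10 + 6 + 3 + 8 + 2 + 1) / 6 = 5.0000
deviations (xᵢ − x̄): 5.0000, 1.0000, -2.0000, 3.0000, -3.0000, -4.0000
Σ(xᵢ − x̄)² = 64.0000 ⇒ m₂ = 64.0000/6 = 10.66667
Σ(xᵢ − x̄)³ = 54.0000 ⇒ m₃ = 54.0000/6 = 9.00000
m₂^(3/2) = 10.66667^(1.5) = 34.83719
g1 = m₃ / m₂^(3/2) = 9.00000 / 34.83719 ≈ 0.2583

0.2583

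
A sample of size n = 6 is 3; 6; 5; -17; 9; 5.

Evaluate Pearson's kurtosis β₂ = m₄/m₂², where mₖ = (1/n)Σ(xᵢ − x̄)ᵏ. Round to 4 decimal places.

x̄ = 1.8333
Σ(xᵢ − x̄)² = 444.8333 ⇒ m₂ = 74.13889
Σ(xᵢ − x̄)⁴ = 128950.4861 ⇒ m₄ = 21491.74769
m₂² = 5496.57485
β₂ = m₄/m₂² = 21491.74769 / 5496.57485 ≈ 3.9100

3.9100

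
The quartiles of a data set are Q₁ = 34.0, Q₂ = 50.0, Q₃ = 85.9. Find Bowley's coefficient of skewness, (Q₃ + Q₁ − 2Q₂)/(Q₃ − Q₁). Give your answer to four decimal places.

numerator: Q₃ + Q₁ − 2Q₂ = 85.9 + 34.0 − 2×50.0 = 19.9000
denominator: Q₃ − Q₁ = 85.9 − 34.0 = 51.9000
Bowley skewness = 19.9000 / 51.9000 ≈ 0.3834

0.3834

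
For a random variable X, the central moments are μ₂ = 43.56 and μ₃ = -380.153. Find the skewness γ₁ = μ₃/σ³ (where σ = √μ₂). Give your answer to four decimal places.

σ = √μ₂ = √43.56 = 6.60000
σ³ = μ₂^(3/2) = 287.49600
γ₁ = μ₃/σ³ = -380.153 / 287.49600 ≈ -1.3223

-1.3223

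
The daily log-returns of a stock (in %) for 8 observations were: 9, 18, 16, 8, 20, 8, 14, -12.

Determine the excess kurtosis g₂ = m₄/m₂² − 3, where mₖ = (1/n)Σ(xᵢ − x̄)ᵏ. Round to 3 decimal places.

x̄ = 10.1250
Σ(xᵢ − x̄)² = 708.8750 ⇒ m₂ = 88.60938
Σ(xᵢ − x̄)⁴ = 254439.9629 ⇒ m₄ = 31804.99536
m₂² = 7851.62134
g₂ = m₄/m₂² − 3 = 4.05076 − 3 ≈ 1.051

1.051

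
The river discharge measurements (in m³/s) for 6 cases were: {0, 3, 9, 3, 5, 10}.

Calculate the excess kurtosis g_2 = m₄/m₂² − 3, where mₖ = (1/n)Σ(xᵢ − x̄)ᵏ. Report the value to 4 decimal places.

x̄ = 5.0000
Σ(xᵢ − x̄)² = 74.0000 ⇒ m₂ = 12.33333
Σ(xᵢ − x̄)⁴ = 1538.0000 ⇒ m₄ = 256.33333
m₂² = 152.11111
g_2 = m₄/m₂² − 3 = 1.68517 − 3 ≈ -1.3148

-1.3148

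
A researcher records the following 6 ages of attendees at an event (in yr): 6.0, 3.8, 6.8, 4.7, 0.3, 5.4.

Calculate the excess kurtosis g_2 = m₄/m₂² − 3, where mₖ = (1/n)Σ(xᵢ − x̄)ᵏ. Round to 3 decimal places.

-0.056

x̄ = 4.5000
Σ(xᵢ − x̄)² = 26.5200 ⇒ m₂ = 4.42000
Σ(xᵢ − x̄)⁴ = 345.1140 ⇒ m₄ = 57.51900
m₂² = 19.53640
g_2 = m₄/m₂² − 3 = 2.94420 − 3 ≈ -0.056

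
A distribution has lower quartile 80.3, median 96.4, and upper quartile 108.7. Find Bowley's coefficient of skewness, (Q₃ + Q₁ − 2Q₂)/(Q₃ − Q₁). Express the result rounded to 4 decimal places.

numerator: Q₃ + Q₁ − 2Q₂ = 108.7 + 80.3 − 2×96.4 = -3.8000
denominator: Q₃ − Q₁ = 108.7 − 80.3 = 28.4000
Bowley skewness = -3.8000 / 28.4000 ≈ -0.1338

-0.1338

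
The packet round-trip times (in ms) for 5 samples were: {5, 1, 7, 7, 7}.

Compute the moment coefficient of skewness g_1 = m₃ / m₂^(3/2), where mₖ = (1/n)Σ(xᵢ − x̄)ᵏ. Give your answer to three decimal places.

-1.150

x̄ = (5 + 1 + 7 + 7 + 7) / 5 = 5.4000
deviations (xᵢ − x̄): -0.4000, -4.4000, 1.6000, 1.6000, 1.6000
Σ(xᵢ − x̄)² = 27.2000 ⇒ m₂ = 27.2000/5 = 5.44000
Σ(xᵢ − x̄)³ = -72.9600 ⇒ m₃ = -72.9600/5 = -14.59200
m₂^(3/2) = 5.44000^(1.5) = 12.68815
g_1 = m₃ / m₂^(3/2) = -14.59200 / 12.68815 ≈ -1.150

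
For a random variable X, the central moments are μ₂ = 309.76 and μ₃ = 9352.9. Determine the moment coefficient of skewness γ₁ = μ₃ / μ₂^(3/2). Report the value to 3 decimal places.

1.716

σ = √μ₂ = √309.76 = 17.60000
σ³ = μ₂^(3/2) = 5451.77600
γ₁ = μ₃/σ³ = 9352.9 / 5451.77600 ≈ 1.716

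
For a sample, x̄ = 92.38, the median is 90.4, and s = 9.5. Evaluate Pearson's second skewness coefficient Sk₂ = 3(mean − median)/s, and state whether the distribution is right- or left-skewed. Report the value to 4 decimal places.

0.6253, right-skewed

Sk₂ = 3(92.38 − 90.4) / 9.5 = 3 × 1.9800 / 9.5
    = 5.9400 / 9.5 ≈ 0.6253
Sk₂ > 0 ⇒ mean > median ⇒ right-skewed (positive skew).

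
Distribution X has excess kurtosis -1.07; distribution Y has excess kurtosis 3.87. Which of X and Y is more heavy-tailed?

Higher excess kurtosis ⇒ heavier tails relative to the normal distribution.
-1.07 vs 3.87: the larger is 3.87, so Y has heavier tails. (Y is leptokurtic — heavier-than-normal tails; the other is platykurtic.)

Y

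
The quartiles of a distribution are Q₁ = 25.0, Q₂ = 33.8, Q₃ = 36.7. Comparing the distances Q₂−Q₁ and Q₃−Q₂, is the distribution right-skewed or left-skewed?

Q₂ − Q₁ = 8.8;  Q₃ − Q₂ = 2.9
Q₂ − Q₁ > Q₃ − Q₂ ⇒ the lower half is more spread out ⇒ left-skewed.

left-skewed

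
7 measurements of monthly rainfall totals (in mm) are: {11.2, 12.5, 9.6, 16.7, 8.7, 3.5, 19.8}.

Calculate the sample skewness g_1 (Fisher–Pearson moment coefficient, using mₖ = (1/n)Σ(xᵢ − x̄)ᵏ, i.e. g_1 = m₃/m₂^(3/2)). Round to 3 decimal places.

x̄ = (11.2 + 12.5 + 9.6 + 16.7 + 8.7 + 3.5 + 19.8) / 7 = 11.7143
deviations (xᵢ − x̄): -0.5143, 0.7857, -2.1143, 4.9857, -3.0143, -8.2143, 8.0857
Σ(xᵢ − x̄)² = 172.1486 ⇒ m₂ = 172.1486/7 = 24.59265
Σ(xᵢ − x̄)³ = 61.8212 ⇒ m₃ = 61.8212/7 = 8.83160
m₂^(3/2) = 24.59265^(1.5) = 121.95738
g_1 = m₃ / m₂^(3/2) = 8.83160 / 121.95738 ≈ 0.072

0.072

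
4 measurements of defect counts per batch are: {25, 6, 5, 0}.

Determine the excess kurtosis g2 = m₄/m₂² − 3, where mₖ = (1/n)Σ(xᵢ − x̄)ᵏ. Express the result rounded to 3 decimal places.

-0.789

x̄ = 9.0000
Σ(xᵢ − x̄)² = 362.0000 ⇒ m₂ = 90.50000
Σ(xᵢ − x̄)⁴ = 72434.0000 ⇒ m₄ = 18108.50000
m₂² = 8190.25000
g2 = m₄/m₂² − 3 = 2.21098 − 3 ≈ -0.789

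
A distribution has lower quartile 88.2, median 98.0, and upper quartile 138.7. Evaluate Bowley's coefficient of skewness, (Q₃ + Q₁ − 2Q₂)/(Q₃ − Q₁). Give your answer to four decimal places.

0.6119

numerator: Q₃ + Q₁ − 2Q₂ = 138.7 + 88.2 − 2×98.0 = 30.9000
denominator: Q₃ − Q₁ = 138.7 − 88.2 = 50.5000
Bowley skewness = 30.9000 / 50.5000 ≈ 0.6119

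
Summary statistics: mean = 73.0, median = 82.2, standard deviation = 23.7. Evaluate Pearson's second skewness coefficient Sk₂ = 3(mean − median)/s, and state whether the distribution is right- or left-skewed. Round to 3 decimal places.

-1.165, left-skewed

Sk₂ = 3(73.0 − 82.2) / 23.7 = 3 × -9.2000 / 23.7
    = -27.6000 / 23.7 ≈ -1.165
Sk₂ < 0 ⇒ mean < median ⇒ left-skewed (negative skew).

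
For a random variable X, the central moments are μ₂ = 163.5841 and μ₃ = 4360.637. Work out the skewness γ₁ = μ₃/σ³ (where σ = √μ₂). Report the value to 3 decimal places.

2.084

σ = √μ₂ = √163.5841 = 12.79000
σ³ = μ₂^(3/2) = 2092.24064
γ₁ = μ₃/σ³ = 4360.637 / 2092.24064 ≈ 2.084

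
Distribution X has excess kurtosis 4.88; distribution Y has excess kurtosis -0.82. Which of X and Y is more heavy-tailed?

Higher excess kurtosis ⇒ heavier tails relative to the normal distribution.
4.88 vs -0.82: the larger is 4.88, so X has heavier tails. (X is leptokurtic — heavier-than-normal tails; the other is platykurtic.)

X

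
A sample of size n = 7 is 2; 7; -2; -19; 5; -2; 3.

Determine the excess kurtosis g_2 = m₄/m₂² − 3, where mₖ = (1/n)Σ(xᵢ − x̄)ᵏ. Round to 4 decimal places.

x̄ = -0.8571
Σ(xᵢ − x̄)² = 450.8571 ⇒ m₂ = 64.40816
Σ(xᵢ − x̄)⁴ = 113627.9300 ⇒ m₄ = 16232.56143
m₂² = 4148.41150
g_2 = m₄/m₂² − 3 = 3.91296 − 3 ≈ 0.9130

0.9130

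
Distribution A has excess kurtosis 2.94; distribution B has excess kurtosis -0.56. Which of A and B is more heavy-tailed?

A

Higher excess kurtosis ⇒ heavier tails relative to the normal distribution.
2.94 vs -0.56: the larger is 2.94, so A has heavier tails. (A is leptokurtic — heavier-than-normal tails; the other is platykurtic.)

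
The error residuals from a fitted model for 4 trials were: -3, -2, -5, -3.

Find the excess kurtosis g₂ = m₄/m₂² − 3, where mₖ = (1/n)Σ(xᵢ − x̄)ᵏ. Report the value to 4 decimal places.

-0.9030

x̄ = -3.2500
Σ(xᵢ − x̄)² = 4.7500 ⇒ m₂ = 1.18750
Σ(xᵢ − x̄)⁴ = 11.8281 ⇒ m₄ = 2.95703
m₂² = 1.41016
g₂ = m₄/m₂² − 3 = 2.09695 − 3 ≈ -0.9030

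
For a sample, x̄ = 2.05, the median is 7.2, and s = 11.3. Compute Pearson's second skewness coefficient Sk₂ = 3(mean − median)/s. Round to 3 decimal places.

-1.367

Sk₂ = 3(2.05 − 7.2) / 11.3 = 3 × -5.1500 / 11.3
    = -15.4500 / 11.3 ≈ -1.367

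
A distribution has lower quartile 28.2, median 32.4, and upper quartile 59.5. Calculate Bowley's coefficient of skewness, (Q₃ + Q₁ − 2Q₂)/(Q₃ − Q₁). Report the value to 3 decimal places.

numerator: Q₃ + Q₁ − 2Q₂ = 59.5 + 28.2 − 2×32.4 = 22.9000
denominator: Q₃ − Q₁ = 59.5 − 28.2 = 31.3000
Bowley skewness = 22.9000 / 31.3000 ≈ 0.732

0.732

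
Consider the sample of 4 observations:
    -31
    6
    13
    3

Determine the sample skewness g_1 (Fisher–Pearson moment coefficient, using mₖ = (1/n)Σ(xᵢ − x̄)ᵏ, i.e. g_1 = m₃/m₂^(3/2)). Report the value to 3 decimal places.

x̄ = (-31 + 6 + 13 + 3) / 4 = -2.2500
deviations (xᵢ − x̄): -28.7500, 8.2500, 15.2500, 5.2500
Σ(xᵢ − x̄)² = 1154.7500 ⇒ m₂ = 1154.7500/4 = 288.68750
Σ(xᵢ − x̄)³ = -19510.8750 ⇒ m₃ = -19510.8750/4 = -4877.71875
m₂^(3/2) = 288.68750^(1.5) = 4905.03340
g_1 = m₃ / m₂^(3/2) = -4877.71875 / 4905.03340 ≈ -0.994

-0.994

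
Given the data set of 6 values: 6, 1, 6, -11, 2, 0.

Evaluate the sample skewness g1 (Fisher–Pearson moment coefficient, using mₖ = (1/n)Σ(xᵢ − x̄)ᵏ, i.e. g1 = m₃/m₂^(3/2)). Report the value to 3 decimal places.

-1.151

x̄ = (6 + 1 + 6 - 11 + 2 + 0) / 6 = 0.6667
deviations (xᵢ − x̄): 5.3333, 0.3333, 5.3333, -11.6667, 1.3333, -0.6667
Σ(xᵢ − x̄)² = 195.3333 ⇒ m₂ = 195.3333/6 = 32.55556
Σ(xᵢ − x̄)³ = -1282.4444 ⇒ m₃ = -1282.4444/6 = -213.74074
m₂^(3/2) = 32.55556^(1.5) = 185.75378
g1 = m₃ / m₂^(3/2) = -213.74074 / 185.75378 ≈ -1.151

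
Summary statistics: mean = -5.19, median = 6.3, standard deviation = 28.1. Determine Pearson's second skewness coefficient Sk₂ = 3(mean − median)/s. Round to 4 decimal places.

-1.2267

Sk₂ = 3(-5.19 − 6.3) / 28.1 = 3 × -11.4900 / 28.1
    = -34.4700 / 28.1 ≈ -1.2267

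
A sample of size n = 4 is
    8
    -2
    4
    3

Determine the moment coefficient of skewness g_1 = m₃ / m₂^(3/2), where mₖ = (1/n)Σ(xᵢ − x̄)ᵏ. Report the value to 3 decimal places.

-0.205

x̄ = (8 - 2 + 4 + 3) / 4 = 3.2500
deviations (xᵢ − x̄): 4.7500, -5.2500, 0.7500, -0.2500
Σ(xᵢ − x̄)² = 50.7500 ⇒ m₂ = 50.7500/4 = 12.68750
Σ(xᵢ − x̄)³ = -37.1250 ⇒ m₃ = -37.1250/4 = -9.28125
m₂^(3/2) = 12.68750^(1.5) = 45.19226
g_1 = m₃ / m₂^(3/2) = -9.28125 / 45.19226 ≈ -0.205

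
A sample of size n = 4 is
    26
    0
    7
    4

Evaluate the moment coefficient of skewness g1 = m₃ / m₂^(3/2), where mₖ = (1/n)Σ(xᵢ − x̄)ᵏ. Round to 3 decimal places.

0.942

x̄ = (26 + 0 + 7 + 4) / 4 = 9.2500
deviations (xᵢ − x̄): 16.7500, -9.2500, -2.2500, -5.2500
Σ(xᵢ − x̄)² = 398.7500 ⇒ m₂ = 398.7500/4 = 99.68750
Σ(xᵢ − x̄)³ = 3751.8750 ⇒ m₃ = 3751.8750/4 = 937.96875
m₂^(3/2) = 99.68750^(1.5) = 995.31616
g1 = m₃ / m₂^(3/2) = 937.96875 / 995.31616 ≈ 0.942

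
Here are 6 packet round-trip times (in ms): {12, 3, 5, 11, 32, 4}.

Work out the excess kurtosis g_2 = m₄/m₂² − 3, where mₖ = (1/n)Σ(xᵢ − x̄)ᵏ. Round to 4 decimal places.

x̄ = 11.1667
Σ(xᵢ − x̄)² = 590.8333 ⇒ m₂ = 98.47222
Σ(xᵢ − x̄)⁴ = 196912.8194 ⇒ m₄ = 32818.80324
m₂² = 9696.77855
g_2 = m₄/m₂² − 3 = 3.38451 − 3 ≈ 0.3845

0.3845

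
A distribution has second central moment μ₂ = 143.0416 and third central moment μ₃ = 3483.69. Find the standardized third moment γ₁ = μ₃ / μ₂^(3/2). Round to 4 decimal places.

σ = √μ₂ = √143.0416 = 11.96000
σ³ = μ₂^(3/2) = 1710.77754
γ₁ = μ₃/σ³ = 3483.69 / 1710.77754 ≈ 2.0363

2.0363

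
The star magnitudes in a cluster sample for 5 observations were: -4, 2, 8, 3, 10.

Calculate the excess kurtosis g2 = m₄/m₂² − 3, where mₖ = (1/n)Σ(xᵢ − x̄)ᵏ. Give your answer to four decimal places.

-1.1151

x̄ = 3.8000
Σ(xᵢ − x̄)² = 120.8000 ⇒ m₂ = 24.16000
Σ(xᵢ − x̄)⁴ = 5501.2160 ⇒ m₄ = 1100.24320
m₂² = 583.70560
g2 = m₄/m₂² − 3 = 1.88493 − 3 ≈ -1.1151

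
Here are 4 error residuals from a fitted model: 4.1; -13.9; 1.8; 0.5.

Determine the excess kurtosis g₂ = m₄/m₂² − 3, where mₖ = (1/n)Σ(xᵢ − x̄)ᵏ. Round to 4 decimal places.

-0.7478

x̄ = -1.8750
Σ(xᵢ − x̄)² = 199.4475 ⇒ m₂ = 49.86188
Σ(xᵢ − x̄)⁴ = 22398.0939 ⇒ m₄ = 5599.52348
m₂² = 2486.20658
g₂ = m₄/m₂² − 3 = 2.25224 − 3 ≈ -0.7478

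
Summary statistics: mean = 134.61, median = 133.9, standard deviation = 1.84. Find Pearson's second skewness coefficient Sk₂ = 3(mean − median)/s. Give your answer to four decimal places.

1.1576

Sk₂ = 3(134.61 − 133.9) / 1.84 = 3 × 0.7100 / 1.84
    = 2.1300 / 1.84 ≈ 1.1576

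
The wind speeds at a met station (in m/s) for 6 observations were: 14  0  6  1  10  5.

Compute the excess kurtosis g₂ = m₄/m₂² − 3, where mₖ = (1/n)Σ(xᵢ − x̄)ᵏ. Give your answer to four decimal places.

x̄ = 6.0000
Σ(xᵢ − x̄)² = 142.0000 ⇒ m₂ = 23.66667
Σ(xᵢ − x̄)⁴ = 6274.0000 ⇒ m₄ = 1045.66667
m₂² = 560.11111
g₂ = m₄/m₂² − 3 = 1.86689 − 3 ≈ -1.1331

-1.1331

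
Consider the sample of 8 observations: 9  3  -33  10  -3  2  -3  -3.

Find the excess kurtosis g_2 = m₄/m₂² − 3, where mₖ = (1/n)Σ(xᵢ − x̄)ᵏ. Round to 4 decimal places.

1.6349

x̄ = -2.2500
Σ(xᵢ − x̄)² = 1269.5000 ⇒ m₂ = 158.68750
Σ(xᵢ − x̄)⁴ = 933712.1563 ⇒ m₄ = 116714.01953
m₂² = 25181.72266
g_2 = m₄/m₂² − 3 = 4.63487 − 3 ≈ 1.6349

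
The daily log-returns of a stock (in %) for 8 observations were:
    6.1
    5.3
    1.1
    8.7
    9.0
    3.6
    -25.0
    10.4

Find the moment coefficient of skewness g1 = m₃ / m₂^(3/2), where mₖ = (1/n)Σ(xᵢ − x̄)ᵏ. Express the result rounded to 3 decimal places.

x̄ = (6.1 + 5.3 + 1.1 + 8.7 + 9.0 + 3.6 - 25.0 + 10.4) / 8 = 2.4000
deviations (xᵢ − x̄): 3.7000, 2.9000, -1.3000, 6.3000, 6.6000, 1.2000, -27.4000, 8.0000
Σ(xᵢ − x̄)² = 923.2400 ⇒ m₂ = 923.2400/8 = 115.40500
Σ(xᵢ − x̄)³ = -19446.7080 ⇒ m₃ = -19446.7080/8 = -2430.83850
m₂^(3/2) = 115.40500^(1.5) = 1239.75805
g1 = m₃ / m₂^(3/2) = -2430.83850 / 1239.75805 ≈ -1.961

-1.961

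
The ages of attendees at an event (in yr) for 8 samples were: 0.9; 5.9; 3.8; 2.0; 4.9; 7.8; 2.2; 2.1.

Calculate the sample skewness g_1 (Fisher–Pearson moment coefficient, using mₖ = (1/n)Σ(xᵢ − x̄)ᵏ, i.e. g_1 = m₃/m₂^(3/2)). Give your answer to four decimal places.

0.5530

x̄ = (0.9 + 5.9 + 3.8 + 2.0 + 4.9 + 7.8 + 2.2 + 2.1) / 8 = 3.7000
deviations (xᵢ − x̄): -2.8000, 2.2000, 0.1000, -1.7000, 1.2000, 4.1000, -1.5000, -1.6000
Σ(xᵢ − x̄)² = 38.6400 ⇒ m₂ = 38.6400/8 = 4.83000
Σ(xᵢ − x̄)³ = 46.9620 ⇒ m₃ = 46.9620/8 = 5.87025
m₂^(3/2) = 4.83000^(1.5) = 10.61502
g_1 = m₃ / m₂^(3/2) = 5.87025 / 10.61502 ≈ 0.5530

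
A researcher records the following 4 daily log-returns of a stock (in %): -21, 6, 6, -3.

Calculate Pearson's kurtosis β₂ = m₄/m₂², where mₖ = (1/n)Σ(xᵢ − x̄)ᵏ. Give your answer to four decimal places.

x̄ = -3.0000
Σ(xᵢ − x̄)² = 486.0000 ⇒ m₂ = 121.50000
Σ(xᵢ − x̄)⁴ = 118098.0000 ⇒ m₄ = 29524.50000
m₂² = 14762.25000
β₂ = m₄/m₂² = 29524.50000 / 14762.25000 ≈ 2.0000

2.0000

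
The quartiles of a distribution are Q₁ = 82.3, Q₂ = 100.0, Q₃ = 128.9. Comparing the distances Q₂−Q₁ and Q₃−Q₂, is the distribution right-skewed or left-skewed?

Q₂ − Q₁ = 17.7;  Q₃ − Q₂ = 28.9
Q₃ − Q₂ > Q₂ − Q₁ ⇒ the upper half is more spread out ⇒ right-skewed.

right-skewed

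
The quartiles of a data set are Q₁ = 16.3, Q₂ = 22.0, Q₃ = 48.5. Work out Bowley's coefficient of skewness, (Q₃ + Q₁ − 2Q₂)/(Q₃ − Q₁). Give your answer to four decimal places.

numerator: Q₃ + Q₁ − 2Q₂ = 48.5 + 16.3 − 2×22.0 = 20.8000
denominator: Q₃ − Q₁ = 48.5 − 16.3 = 32.2000
Bowley skewness = 20.8000 / 32.2000 ≈ 0.6460

0.6460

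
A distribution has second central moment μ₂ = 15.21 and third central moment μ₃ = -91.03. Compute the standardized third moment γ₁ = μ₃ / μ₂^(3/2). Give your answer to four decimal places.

σ = √μ₂ = √15.21 = 3.90000
σ³ = μ₂^(3/2) = 59.31900
γ₁ = μ₃/σ³ = -91.03 / 59.31900 ≈ -1.5346

-1.5346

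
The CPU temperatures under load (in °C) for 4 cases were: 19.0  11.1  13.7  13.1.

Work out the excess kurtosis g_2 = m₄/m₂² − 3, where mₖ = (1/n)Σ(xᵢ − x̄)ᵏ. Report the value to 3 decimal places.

x̄ = 14.2250
Σ(xᵢ − x̄)² = 34.1075 ⇒ m₂ = 8.52688
Σ(xᵢ − x̄)⁴ = 616.9137 ⇒ m₄ = 154.22843
m₂² = 72.70760
g_2 = m₄/m₂² − 3 = 2.12121 − 3 ≈ -0.879

-0.879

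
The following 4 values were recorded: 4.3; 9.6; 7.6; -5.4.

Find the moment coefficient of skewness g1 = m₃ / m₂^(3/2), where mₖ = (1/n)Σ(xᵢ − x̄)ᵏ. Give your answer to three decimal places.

-0.808

x̄ = (4.3 + 9.6 + 7.6 - 5.4) / 4 = 4.0250
deviations (xᵢ − x̄): 0.2750, 5.5750, 3.5750, -9.4250
Σ(xᵢ − x̄)² = 132.7675 ⇒ m₂ = 132.7675/4 = 33.19188
Σ(xᵢ − x̄)³ = -618.2426 ⇒ m₃ = -618.2426/4 = -154.56066
m₂^(3/2) = 33.19188^(1.5) = 191.22633
g1 = m₃ / m₂^(3/2) = -154.56066 / 191.22633 ≈ -0.808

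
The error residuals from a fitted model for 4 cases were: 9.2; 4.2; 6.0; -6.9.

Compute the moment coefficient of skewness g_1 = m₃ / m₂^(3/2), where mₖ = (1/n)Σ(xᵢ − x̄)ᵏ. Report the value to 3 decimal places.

x̄ = (9.2 + 4.2 + 6.0 - 6.9) / 4 = 3.1250
deviations (xᵢ − x̄): 6.0750, 1.0750, 2.8750, -10.0250
Σ(xᵢ − x̄)² = 146.8275 ⇒ m₂ = 146.8275/4 = 36.70688
Σ(xᵢ − x̄)³ = -758.3111 ⇒ m₃ = -758.3111/4 = -189.57778
m₂^(3/2) = 36.70688^(1.5) = 222.39300
g_1 = m₃ / m₂^(3/2) = -189.57778 / 222.39300 ≈ -0.852

-0.852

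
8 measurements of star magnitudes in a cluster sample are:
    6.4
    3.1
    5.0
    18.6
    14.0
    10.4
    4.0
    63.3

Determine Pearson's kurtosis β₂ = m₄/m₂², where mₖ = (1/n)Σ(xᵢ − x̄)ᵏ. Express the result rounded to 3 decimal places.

5.341

x̄ = 15.6000
Σ(xᵢ − x̄)² = 2801.7000 ⇒ m₂ = 350.21250
Σ(xᵢ − x̄)⁴ = 5240072.4546 ⇒ m₄ = 655009.05682
m₂² = 122648.79516
β₂ = m₄/m₂² = 655009.05682 / 122648.79516 ≈ 5.341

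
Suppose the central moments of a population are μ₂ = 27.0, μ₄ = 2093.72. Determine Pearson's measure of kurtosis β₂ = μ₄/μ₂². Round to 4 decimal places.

2.8720

μ₂² = 27.0² = 729.00000
μ₄/μ₂² = 2093.72 / 729.00000 = 2.87204
β₂ ≈ 2.8720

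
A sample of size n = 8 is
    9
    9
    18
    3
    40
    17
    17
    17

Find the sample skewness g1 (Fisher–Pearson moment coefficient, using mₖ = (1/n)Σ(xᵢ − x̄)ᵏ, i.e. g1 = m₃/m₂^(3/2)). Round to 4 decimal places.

1.1783

x̄ = (9 + 9 + 18 + 3 + 40 + 17 + 17 + 17) / 8 = 16.2500
deviations (xᵢ − x̄): -7.2500, -7.2500, 1.7500, -13.2500, 23.7500, 0.7500, 0.7500, 0.7500
Σ(xᵢ − x̄)² = 849.5000 ⇒ m₂ = 849.5000/8 = 106.18750
Σ(xᵢ − x̄)³ = 10314.7500 ⇒ m₃ = 10314.7500/8 = 1289.34375
m₂^(3/2) = 106.18750^(1.5) = 1094.23372
g1 = m₃ / m₂^(3/2) = 1289.34375 / 1094.23372 ≈ 1.1783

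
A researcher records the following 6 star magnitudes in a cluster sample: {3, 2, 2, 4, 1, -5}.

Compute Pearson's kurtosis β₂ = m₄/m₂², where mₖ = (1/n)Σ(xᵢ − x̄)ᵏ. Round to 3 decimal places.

3.536

x̄ = 1.1667
Σ(xᵢ − x̄)² = 50.8333 ⇒ m₂ = 8.47222
Σ(xᵢ − x̄)⁴ = 1522.8194 ⇒ m₄ = 253.80324
m₂² = 71.77855
β₂ = m₄/m₂² = 253.80324 / 71.77855 ≈ 3.536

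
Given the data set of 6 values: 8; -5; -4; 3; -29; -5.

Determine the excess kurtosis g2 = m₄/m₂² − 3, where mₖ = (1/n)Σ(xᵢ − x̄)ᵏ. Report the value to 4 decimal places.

0.2074

x̄ = -5.3333
Σ(xᵢ − x̄)² = 809.3333 ⇒ m₂ = 134.88889
Σ(xᵢ − x̄)⁴ = 350155.1111 ⇒ m₄ = 58359.18519
m₂² = 18195.01235
g2 = m₄/m₂² − 3 = 3.20743 − 3 ≈ 0.2074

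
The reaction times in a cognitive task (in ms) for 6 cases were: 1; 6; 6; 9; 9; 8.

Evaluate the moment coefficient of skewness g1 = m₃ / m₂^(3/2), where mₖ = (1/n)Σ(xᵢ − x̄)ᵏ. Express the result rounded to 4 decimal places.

x̄ = (1 + 6 + 6 + 9 + 9 + 8) / 6 = 6.5000
deviations (xᵢ − x̄): -5.5000, -0.5000, -0.5000, 2.5000, 2.5000, 1.5000
Σ(xᵢ − x̄)² = 45.5000 ⇒ m₂ = 45.5000/6 = 7.58333
Σ(xᵢ − x̄)³ = -132.0000 ⇒ m₃ = -132.0000/6 = -22.00000
m₂^(3/2) = 7.58333^(1.5) = 20.88287
g1 = m₃ / m₂^(3/2) = -22.00000 / 20.88287 ≈ -1.0535

-1.0535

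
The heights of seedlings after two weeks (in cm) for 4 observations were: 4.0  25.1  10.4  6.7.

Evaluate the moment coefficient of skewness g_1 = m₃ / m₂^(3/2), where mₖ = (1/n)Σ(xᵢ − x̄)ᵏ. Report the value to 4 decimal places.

0.8980

x̄ = (4.0 + 25.1 + 10.4 + 6.7) / 4 = 11.5500
deviations (xᵢ − x̄): -7.5500, 13.5500, -1.1500, -4.8500
Σ(xᵢ − x̄)² = 265.4500 ⇒ m₂ = 265.4500/4 = 66.36250
Σ(xᵢ − x̄)³ = 1941.8400 ⇒ m₃ = 1941.8400/4 = 485.46000
m₂^(3/2) = 66.36250^(1.5) = 540.61004
g_1 = m₃ / m₂^(3/2) = 485.46000 / 540.61004 ≈ 0.8980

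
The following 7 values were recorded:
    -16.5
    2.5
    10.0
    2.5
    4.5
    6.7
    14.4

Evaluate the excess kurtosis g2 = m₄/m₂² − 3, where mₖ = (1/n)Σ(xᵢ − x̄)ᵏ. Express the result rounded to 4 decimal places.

0.7050

x̄ = 3.4429
Σ(xᵢ − x̄)² = 574.2771 ⇒ m₂ = 82.03959
Σ(xᵢ − x̄)⁴ = 174557.4555 ⇒ m₄ = 24936.77935
m₂² = 6730.49463
g2 = m₄/m₂² − 3 = 3.70504 − 3 ≈ 0.7050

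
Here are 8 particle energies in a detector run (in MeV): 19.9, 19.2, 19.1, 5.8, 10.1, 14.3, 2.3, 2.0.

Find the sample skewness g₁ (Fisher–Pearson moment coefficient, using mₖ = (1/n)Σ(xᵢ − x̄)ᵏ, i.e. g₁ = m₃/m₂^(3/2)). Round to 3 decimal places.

-0.146

x̄ = (19.9 + 19.2 + 19.1 + 5.8 + 10.1 + 14.3 + 2.3 + 2.0) / 8 = 11.5875
deviations (xᵢ − x̄): 8.3125, 7.6125, 7.5125, -5.7875, -1.4875, 2.7125, -9.2875, -9.5875
Σ(xᵢ − x̄)² = 404.7288 ⇒ m₂ = 404.7288/8 = 50.59109
Σ(xᵢ − x̄)³ = -420.0817 ⇒ m₃ = -420.0817/8 = -52.51021
m₂^(3/2) = 50.59109^(1.5) = 359.84138
g₁ = m₃ / m₂^(3/2) = -52.51021 / 359.84138 ≈ -0.146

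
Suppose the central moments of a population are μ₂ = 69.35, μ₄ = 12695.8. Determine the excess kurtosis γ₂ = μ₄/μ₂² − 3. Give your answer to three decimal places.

-0.360

μ₂² = 69.35² = 4809.42250
μ₄/μ₂² = 12695.8 / 4809.42250 = 2.63978
γ₂ = 2.63978 − 3 ≈ -0.360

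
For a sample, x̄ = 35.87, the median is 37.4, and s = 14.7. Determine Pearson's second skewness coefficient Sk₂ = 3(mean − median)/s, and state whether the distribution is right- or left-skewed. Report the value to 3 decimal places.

-0.312, left-skewed

Sk₂ = 3(35.87 − 37.4) / 14.7 = 3 × -1.5300 / 14.7
    = -4.5900 / 14.7 ≈ -0.312
Sk₂ < 0 ⇒ mean < median ⇒ left-skewed (negative skew).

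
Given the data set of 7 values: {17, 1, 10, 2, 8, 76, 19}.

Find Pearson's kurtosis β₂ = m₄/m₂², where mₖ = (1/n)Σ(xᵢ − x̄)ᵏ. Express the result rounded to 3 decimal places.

x̄ = 19.0000
Σ(xᵢ − x̄)² = 4068.0000 ⇒ m₂ = 581.14286
Σ(xᵢ − x̄)⁴ = 10765716.0000 ⇒ m₄ = 1537959.42857
m₂² = 337727.02041
β₂ = m₄/m₂² = 1537959.42857 / 337727.02041 ≈ 4.554

4.554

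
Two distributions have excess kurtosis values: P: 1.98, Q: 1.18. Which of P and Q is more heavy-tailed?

P

Higher excess kurtosis ⇒ heavier tails relative to the normal distribution.
1.98 vs 1.18: the larger is 1.98, so P has heavier tails.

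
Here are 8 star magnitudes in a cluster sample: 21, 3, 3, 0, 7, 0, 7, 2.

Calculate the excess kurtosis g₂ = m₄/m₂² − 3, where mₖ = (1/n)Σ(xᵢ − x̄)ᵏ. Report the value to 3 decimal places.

1.520

x̄ = 5.3750
Σ(xᵢ − x̄)² = 329.8750 ⇒ m₂ = 41.23438
Σ(xᵢ − x̄)⁴ = 61481.3066 ⇒ m₄ = 7685.16333
m₂² = 1700.27368
g₂ = m₄/m₂² − 3 = 4.51996 − 3 ≈ 1.520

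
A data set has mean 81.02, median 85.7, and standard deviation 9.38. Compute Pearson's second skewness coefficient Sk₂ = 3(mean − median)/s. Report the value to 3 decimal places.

-1.497

Sk₂ = 3(81.02 − 85.7) / 9.38 = 3 × -4.6800 / 9.38
    = -14.0400 / 9.38 ≈ -1.497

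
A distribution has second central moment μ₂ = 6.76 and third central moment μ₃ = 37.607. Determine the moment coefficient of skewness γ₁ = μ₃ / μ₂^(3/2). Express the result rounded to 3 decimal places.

σ = √μ₂ = √6.76 = 2.60000
σ³ = μ₂^(3/2) = 17.57600
γ₁ = μ₃/σ³ = 37.607 / 17.57600 ≈ 2.140

2.140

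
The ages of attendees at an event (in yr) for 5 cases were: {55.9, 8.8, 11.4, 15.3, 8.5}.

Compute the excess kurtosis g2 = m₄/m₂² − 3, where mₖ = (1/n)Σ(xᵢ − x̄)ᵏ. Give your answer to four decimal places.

0.1572

x̄ = 19.9800
Σ(xᵢ − x̄)² = 1642.5480 ⇒ m₂ = 328.50960
Σ(xᵢ − x̄)⁴ = 1703626.6718 ⇒ m₄ = 340725.33436
m₂² = 107918.55729
g2 = m₄/m₂² − 3 = 3.15725 − 3 ≈ 0.1572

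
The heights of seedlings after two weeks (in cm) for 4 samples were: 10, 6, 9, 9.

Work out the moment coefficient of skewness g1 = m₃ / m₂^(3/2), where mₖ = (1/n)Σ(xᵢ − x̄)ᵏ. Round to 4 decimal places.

-0.8889

x̄ = (10 + 6 + 9 + 9) / 4 = 8.5000
deviations (xᵢ − x̄): 1.5000, -2.5000, 0.5000, 0.5000
Σ(xᵢ − x̄)² = 9.0000 ⇒ m₂ = 9.0000/4 = 2.25000
Σ(xᵢ − x̄)³ = -12.0000 ⇒ m₃ = -12.0000/4 = -3.00000
m₂^(3/2) = 2.25000^(1.5) = 3.37500
g1 = m₃ / m₂^(3/2) = -3.00000 / 3.37500 ≈ -0.8889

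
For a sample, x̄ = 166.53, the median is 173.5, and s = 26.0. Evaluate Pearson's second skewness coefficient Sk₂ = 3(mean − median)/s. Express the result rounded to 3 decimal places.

-0.804

Sk₂ = 3(166.53 − 173.5) / 26.0 = 3 × -6.9700 / 26.0
    = -20.9100 / 26.0 ≈ -0.804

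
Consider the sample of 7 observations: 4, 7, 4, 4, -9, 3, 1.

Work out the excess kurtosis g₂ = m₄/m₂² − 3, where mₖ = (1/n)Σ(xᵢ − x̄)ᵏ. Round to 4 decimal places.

x̄ = 2.0000
Σ(xᵢ − x̄)² = 160.0000 ⇒ m₂ = 22.85714
Σ(xᵢ − x̄)⁴ = 15316.0000 ⇒ m₄ = 2188.00000
m₂² = 522.44898
g₂ = m₄/m₂² − 3 = 4.18797 − 3 ≈ 1.1880

1.1880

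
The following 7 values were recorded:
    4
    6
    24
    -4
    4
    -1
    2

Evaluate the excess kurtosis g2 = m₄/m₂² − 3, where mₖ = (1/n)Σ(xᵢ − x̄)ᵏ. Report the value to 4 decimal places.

1.0310

x̄ = 5.0000
Σ(xᵢ − x̄)² = 490.0000 ⇒ m₂ = 70.00000
Σ(xᵢ − x̄)⁴ = 138262.0000 ⇒ m₄ = 19751.71429
m₂² = 4900.00000
g2 = m₄/m₂² − 3 = 4.03096 − 3 ≈ 1.0310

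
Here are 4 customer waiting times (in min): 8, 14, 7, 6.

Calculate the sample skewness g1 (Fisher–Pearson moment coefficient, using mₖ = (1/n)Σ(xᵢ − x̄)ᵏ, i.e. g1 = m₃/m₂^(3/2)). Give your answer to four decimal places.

0.9794

x̄ = (8 + 14 + 7 + 6) / 4 = 8.7500
deviations (xᵢ − x̄): -0.7500, 5.2500, -1.7500, -2.7500
Σ(xᵢ − x̄)² = 38.7500 ⇒ m₂ = 38.7500/4 = 9.68750
Σ(xᵢ − x̄)³ = 118.1250 ⇒ m₃ = 118.1250/4 = 29.53125
m₂^(3/2) = 9.68750^(1.5) = 30.15210
g1 = m₃ / m₂^(3/2) = 29.53125 / 30.15210 ≈ 0.9794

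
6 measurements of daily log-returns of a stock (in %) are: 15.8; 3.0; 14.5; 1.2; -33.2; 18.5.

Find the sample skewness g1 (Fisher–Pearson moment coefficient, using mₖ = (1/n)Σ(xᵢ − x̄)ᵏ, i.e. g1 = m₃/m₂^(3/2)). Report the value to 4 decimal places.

x̄ = (15.8 + 3.0 + 14.5 + 1.2 - 33.2 + 18.5) / 6 = 3.3000
deviations (xᵢ − x̄): 12.5000, -0.3000, 11.2000, -2.1000, -36.5000, 15.2000
Σ(xᵢ − x̄)² = 1849.4800 ⇒ m₂ = 1849.4800/6 = 308.24667
Σ(xᵢ − x̄)³ = -41766.5520 ⇒ m₃ = -41766.5520/6 = -6961.09200
m₂^(3/2) = 308.24667^(1.5) = 5411.87284
g1 = m₃ / m₂^(3/2) = -6961.09200 / 5411.87284 ≈ -1.2863

-1.2863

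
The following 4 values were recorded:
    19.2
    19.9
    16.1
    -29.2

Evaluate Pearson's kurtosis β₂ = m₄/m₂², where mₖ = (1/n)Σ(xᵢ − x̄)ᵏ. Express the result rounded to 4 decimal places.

2.3201

x̄ = 6.5000
Σ(xᵢ − x̄)² = 1707.5000 ⇒ m₂ = 426.87500
Σ(xᵢ − x̄)⁴ = 1691074.4834 ⇒ m₄ = 422768.62085
m₂² = 182222.26563
β₂ = m₄/m₂² = 422768.62085 / 182222.26563 ≈ 2.3201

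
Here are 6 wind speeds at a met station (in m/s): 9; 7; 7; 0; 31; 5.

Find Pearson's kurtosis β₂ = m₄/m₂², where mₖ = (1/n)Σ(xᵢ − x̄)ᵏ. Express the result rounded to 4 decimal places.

3.6971

x̄ = 9.8333
Σ(xᵢ − x̄)² = 584.8333 ⇒ m₂ = 97.47222
Σ(xᵢ − x̄)⁴ = 210753.8194 ⇒ m₄ = 35125.63657
m₂² = 9500.83410
β₂ = m₄/m₂² = 35125.63657 / 9500.83410 ≈ 3.6971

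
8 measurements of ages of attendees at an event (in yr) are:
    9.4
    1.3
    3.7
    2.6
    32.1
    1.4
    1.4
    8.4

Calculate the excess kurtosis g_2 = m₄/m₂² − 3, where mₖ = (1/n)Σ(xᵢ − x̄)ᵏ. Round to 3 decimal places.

x̄ = 7.5375
Σ(xᵢ − x̄)² = 760.8788 ⇒ m₂ = 95.10984
Σ(xᵢ − x̄)⁴ = 369166.0723 ⇒ m₄ = 46145.75904
m₂² = 9045.88238
g_2 = m₄/m₂² − 3 = 5.10130 − 3 ≈ 2.101

2.101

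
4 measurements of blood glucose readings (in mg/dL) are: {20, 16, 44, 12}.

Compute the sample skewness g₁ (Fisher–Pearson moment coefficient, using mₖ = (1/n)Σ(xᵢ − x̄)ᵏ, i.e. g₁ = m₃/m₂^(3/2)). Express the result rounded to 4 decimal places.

0.9794

x̄ = (20 + 16 + 44 + 12) / 4 = 23.0000
deviations (xᵢ − x̄): -3.0000, -7.0000, 21.0000, -11.0000
Σ(xᵢ − x̄)² = 620.0000 ⇒ m₂ = 620.0000/4 = 155.00000
Σ(xᵢ − x̄)³ = 7560.0000 ⇒ m₃ = 7560.0000/4 = 1890.00000
m₂^(3/2) = 155.00000^(1.5) = 1929.73444
g₁ = m₃ / m₂^(3/2) = 1890.00000 / 1929.73444 ≈ 0.9794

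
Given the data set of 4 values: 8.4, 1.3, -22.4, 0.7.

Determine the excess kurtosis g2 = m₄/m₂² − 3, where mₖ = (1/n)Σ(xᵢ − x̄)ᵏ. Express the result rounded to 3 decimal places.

x̄ = -3.0000
Σ(xᵢ − x̄)² = 538.5000 ⇒ m₂ = 134.62500
Σ(xᵢ − x̄)⁴ = 159065.7474 ⇒ m₄ = 39766.43685
m₂² = 18123.89063
g2 = m₄/m₂² − 3 = 2.19414 − 3 ≈ -0.806

-0.806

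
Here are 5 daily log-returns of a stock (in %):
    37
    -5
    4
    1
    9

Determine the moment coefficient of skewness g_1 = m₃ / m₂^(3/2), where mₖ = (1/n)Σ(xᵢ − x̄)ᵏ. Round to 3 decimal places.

x̄ = (37 - 5 + 4 + 1 + 9) / 5 = 9.2000
deviations (xᵢ − x̄): 27.8000, -14.2000, -5.2000, -8.2000, -0.2000
Σ(xᵢ − x̄)² = 1068.8000 ⇒ m₂ = 1068.8000/5 = 213.76000
Σ(xᵢ − x̄)³ = 17929.6800 ⇒ m₃ = 17929.6800/5 = 3585.93600
m₂^(3/2) = 213.76000^(1.5) = 3125.28524
g_1 = m₃ / m₂^(3/2) = 3585.93600 / 3125.28524 ≈ 1.147

1.147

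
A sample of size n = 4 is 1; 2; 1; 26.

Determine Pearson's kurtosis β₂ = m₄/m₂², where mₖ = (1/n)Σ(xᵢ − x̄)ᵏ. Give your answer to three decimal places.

2.329

x̄ = 7.5000
Σ(xᵢ − x̄)² = 457.0000 ⇒ m₂ = 114.25000
Σ(xᵢ − x̄)⁴ = 121620.2500 ⇒ m₄ = 30405.06250
m₂² = 13053.06250
β₂ = m₄/m₂² = 30405.06250 / 13053.06250 ≈ 2.329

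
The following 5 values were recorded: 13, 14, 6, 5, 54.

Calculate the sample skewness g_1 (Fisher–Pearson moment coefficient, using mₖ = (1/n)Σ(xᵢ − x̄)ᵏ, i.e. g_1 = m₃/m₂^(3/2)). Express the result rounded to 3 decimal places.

x̄ = (13 + 14 + 6 + 5 + 54) / 5 = 18.4000
deviations (xᵢ − x̄): -5.4000, -4.4000, -12.4000, -13.4000, 35.6000
Σ(xᵢ − x̄)² = 1649.2000 ⇒ m₂ = 1649.2000/5 = 329.84000
Σ(xᵢ − x̄)³ = 40562.6400 ⇒ m₃ = 40562.6400/5 = 8112.52800
m₂^(3/2) = 329.84000^(1.5) = 5990.38841
g_1 = m₃ / m₂^(3/2) = 8112.52800 / 5990.38841 ≈ 1.354

1.354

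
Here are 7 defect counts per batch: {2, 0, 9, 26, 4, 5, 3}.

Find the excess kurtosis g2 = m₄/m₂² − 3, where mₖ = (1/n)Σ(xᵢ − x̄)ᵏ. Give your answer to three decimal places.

1.274

x̄ = 7.0000
Σ(xᵢ − x̄)² = 468.0000 ⇒ m₂ = 66.85714
Σ(xᵢ − x̄)⁴ = 133716.0000 ⇒ m₄ = 19102.28571
m₂² = 4469.87755
g2 = m₄/m₂² − 3 = 4.27356 − 3 ≈ 1.274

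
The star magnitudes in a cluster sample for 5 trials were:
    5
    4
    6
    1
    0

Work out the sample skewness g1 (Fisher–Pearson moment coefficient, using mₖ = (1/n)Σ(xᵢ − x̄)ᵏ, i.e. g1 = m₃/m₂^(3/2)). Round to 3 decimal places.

x̄ = (5 + 4 + 6 + 1 + 0) / 5 = 3.2000
deviations (xᵢ − x̄): 1.8000, 0.8000, 2.8000, -2.2000, -3.2000
Σ(xᵢ − x̄)² = 26.8000 ⇒ m₂ = 26.8000/5 = 5.36000
Σ(xᵢ − x̄)³ = -15.1200 ⇒ m₃ = -15.1200/5 = -3.02400
m₂^(3/2) = 5.36000^(1.5) = 12.40930
g1 = m₃ / m₂^(3/2) = -3.02400 / 12.40930 ≈ -0.244

-0.244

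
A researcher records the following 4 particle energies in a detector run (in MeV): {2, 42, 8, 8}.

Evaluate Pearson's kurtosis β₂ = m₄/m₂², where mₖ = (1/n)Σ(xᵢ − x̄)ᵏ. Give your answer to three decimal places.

x̄ = 15.0000
Σ(xᵢ − x̄)² = 996.0000 ⇒ m₂ = 249.00000
Σ(xᵢ − x̄)⁴ = 564804.0000 ⇒ m₄ = 141201.00000
m₂² = 62001.00000
β₂ = m₄/m₂² = 141201.00000 / 62001.00000 ≈ 2.277

2.277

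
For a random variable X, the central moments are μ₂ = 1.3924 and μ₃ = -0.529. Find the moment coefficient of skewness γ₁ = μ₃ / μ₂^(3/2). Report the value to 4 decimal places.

σ = √μ₂ = √1.3924 = 1.18000
σ³ = μ₂^(3/2) = 1.64303
γ₁ = μ₃/σ³ = -0.529 / 1.64303 ≈ -0.3220

-0.3220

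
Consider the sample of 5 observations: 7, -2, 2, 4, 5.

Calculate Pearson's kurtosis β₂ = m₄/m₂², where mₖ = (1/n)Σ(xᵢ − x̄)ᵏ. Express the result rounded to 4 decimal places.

x̄ = 3.2000
Σ(xᵢ − x̄)² = 46.8000 ⇒ m₂ = 9.36000
Σ(xᵢ − x̄)⁴ = 952.6560 ⇒ m₄ = 190.53120
m₂² = 87.60960
β₂ = m₄/m₂² = 190.53120 / 87.60960 ≈ 2.1748

2.1748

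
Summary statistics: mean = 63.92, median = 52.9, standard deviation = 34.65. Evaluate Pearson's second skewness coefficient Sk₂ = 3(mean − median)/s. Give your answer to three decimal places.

0.954

Sk₂ = 3(63.92 − 52.9) / 34.65 = 3 × 11.0200 / 34.65
    = 33.0600 / 34.65 ≈ 0.954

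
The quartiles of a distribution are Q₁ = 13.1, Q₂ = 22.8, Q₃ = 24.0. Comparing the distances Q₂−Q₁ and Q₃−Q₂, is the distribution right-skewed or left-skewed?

Q₂ − Q₁ = 9.7;  Q₃ − Q₂ = 1.2
Q₂ − Q₁ > Q₃ − Q₂ ⇒ the lower half is more spread out ⇒ left-skewed.

left-skewed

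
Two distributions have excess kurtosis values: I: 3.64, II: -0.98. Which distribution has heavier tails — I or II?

I

Higher excess kurtosis ⇒ heavier tails relative to the normal distribution.
3.64 vs -0.98: the larger is 3.64, so I has heavier tails. (I is leptokurtic — heavier-than-normal tails; the other is platykurtic.)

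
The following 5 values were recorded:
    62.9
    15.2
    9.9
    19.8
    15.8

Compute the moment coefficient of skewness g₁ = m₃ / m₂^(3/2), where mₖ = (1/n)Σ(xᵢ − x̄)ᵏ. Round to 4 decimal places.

x̄ = (62.9 + 15.2 + 9.9 + 19.8 + 15.8) / 5 = 24.7200
deviations (xᵢ − x̄): 38.1800, -9.5200, -14.8200, -4.9200, -8.9200
Σ(xᵢ − x̄)² = 1871.7480 ⇒ m₂ = 1871.7480/5 = 374.34960
Σ(xᵢ − x̄)³ = 50708.8781 ⇒ m₃ = 50708.8781/5 = 10141.77562
m₂^(3/2) = 374.34960^(1.5) = 7242.95956
g₁ = m₃ / m₂^(3/2) = 10141.77562 / 7242.95956 ≈ 1.4002

1.4002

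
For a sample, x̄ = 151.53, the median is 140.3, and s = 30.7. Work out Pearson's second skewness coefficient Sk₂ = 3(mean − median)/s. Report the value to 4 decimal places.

1.0974

Sk₂ = 3(151.53 − 140.3) / 30.7 = 3 × 11.2300 / 30.7
    = 33.6900 / 30.7 ≈ 1.0974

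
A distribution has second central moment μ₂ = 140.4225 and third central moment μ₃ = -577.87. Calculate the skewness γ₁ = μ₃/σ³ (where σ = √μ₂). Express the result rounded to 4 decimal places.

-0.3473

σ = √μ₂ = √140.4225 = 11.85000
σ³ = μ₂^(3/2) = 1664.00663
γ₁ = μ₃/σ³ = -577.87 / 1664.00663 ≈ -0.3473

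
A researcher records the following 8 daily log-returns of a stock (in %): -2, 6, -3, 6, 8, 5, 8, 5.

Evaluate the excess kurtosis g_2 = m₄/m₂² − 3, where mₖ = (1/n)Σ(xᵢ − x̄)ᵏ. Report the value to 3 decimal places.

-0.783

x̄ = 4.1250
Σ(xᵢ − x̄)² = 126.8750 ⇒ m₂ = 15.85938
Σ(xᵢ − x̄)⁴ = 4461.4004 ⇒ m₄ = 557.67505
m₂² = 251.51978
g_2 = m₄/m₂² − 3 = 2.21722 − 3 ≈ -0.783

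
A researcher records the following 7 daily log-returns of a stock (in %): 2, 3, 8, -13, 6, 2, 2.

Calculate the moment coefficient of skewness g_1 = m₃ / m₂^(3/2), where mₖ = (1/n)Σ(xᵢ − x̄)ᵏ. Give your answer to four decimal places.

x̄ = (2 + 3 + 8 - 13 + 6 + 2 + 2) / 7 = 1.4286
deviations (xᵢ − x̄): 0.5714, 1.5714, 6.5714, -14.4286, 4.5714, 0.5714, 0.5714
Σ(xᵢ − x̄)² = 275.7143 ⇒ m₂ = 275.7143/7 = 39.38776
Σ(xᵢ − x̄)³ = -2620.0408 ⇒ m₃ = -2620.0408/7 = -374.29155
m₂^(3/2) = 39.38776^(1.5) = 247.19623
g_1 = m₃ / m₂^(3/2) = -374.29155 / 247.19623 ≈ -1.5141

-1.5141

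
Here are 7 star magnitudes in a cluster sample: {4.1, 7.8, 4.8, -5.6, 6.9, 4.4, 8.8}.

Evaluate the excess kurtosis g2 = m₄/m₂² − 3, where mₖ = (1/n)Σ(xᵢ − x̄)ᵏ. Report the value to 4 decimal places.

x̄ = 4.4571
Σ(xᵢ − x̄)² = 137.3971 ⇒ m₂ = 19.62816
Σ(xᵢ − x̄)⁴ = 10746.7686 ⇒ m₄ = 1535.25266
m₂² = 385.26479
g2 = m₄/m₂² − 3 = 3.98493 − 3 ≈ 0.9849

0.9849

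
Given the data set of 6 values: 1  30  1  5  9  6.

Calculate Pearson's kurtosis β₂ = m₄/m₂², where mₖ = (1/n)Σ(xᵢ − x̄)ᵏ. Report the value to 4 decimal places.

3.6518

x̄ = 8.6667
Σ(xᵢ − x̄)² = 593.3333 ⇒ m₂ = 98.88889
Σ(xᵢ − x̄)⁴ = 214267.1111 ⇒ m₄ = 35711.18519
m₂² = 9779.01235
β₂ = m₄/m₂² = 35711.18519 / 9779.01235 ≈ 3.6518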